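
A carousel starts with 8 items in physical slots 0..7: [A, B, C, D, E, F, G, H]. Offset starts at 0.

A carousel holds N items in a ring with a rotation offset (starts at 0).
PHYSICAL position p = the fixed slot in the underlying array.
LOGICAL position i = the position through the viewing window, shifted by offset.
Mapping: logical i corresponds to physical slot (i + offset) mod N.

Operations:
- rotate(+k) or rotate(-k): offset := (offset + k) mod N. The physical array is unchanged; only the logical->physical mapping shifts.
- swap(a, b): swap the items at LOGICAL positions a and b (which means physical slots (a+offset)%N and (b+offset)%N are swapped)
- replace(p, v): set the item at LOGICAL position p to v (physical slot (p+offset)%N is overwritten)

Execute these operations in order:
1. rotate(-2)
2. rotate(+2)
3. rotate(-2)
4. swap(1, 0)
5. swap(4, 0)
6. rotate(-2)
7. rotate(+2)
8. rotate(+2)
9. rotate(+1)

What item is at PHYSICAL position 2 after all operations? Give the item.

After op 1 (rotate(-2)): offset=6, physical=[A,B,C,D,E,F,G,H], logical=[G,H,A,B,C,D,E,F]
After op 2 (rotate(+2)): offset=0, physical=[A,B,C,D,E,F,G,H], logical=[A,B,C,D,E,F,G,H]
After op 3 (rotate(-2)): offset=6, physical=[A,B,C,D,E,F,G,H], logical=[G,H,A,B,C,D,E,F]
After op 4 (swap(1, 0)): offset=6, physical=[A,B,C,D,E,F,H,G], logical=[H,G,A,B,C,D,E,F]
After op 5 (swap(4, 0)): offset=6, physical=[A,B,H,D,E,F,C,G], logical=[C,G,A,B,H,D,E,F]
After op 6 (rotate(-2)): offset=4, physical=[A,B,H,D,E,F,C,G], logical=[E,F,C,G,A,B,H,D]
After op 7 (rotate(+2)): offset=6, physical=[A,B,H,D,E,F,C,G], logical=[C,G,A,B,H,D,E,F]
After op 8 (rotate(+2)): offset=0, physical=[A,B,H,D,E,F,C,G], logical=[A,B,H,D,E,F,C,G]
After op 9 (rotate(+1)): offset=1, physical=[A,B,H,D,E,F,C,G], logical=[B,H,D,E,F,C,G,A]

Answer: H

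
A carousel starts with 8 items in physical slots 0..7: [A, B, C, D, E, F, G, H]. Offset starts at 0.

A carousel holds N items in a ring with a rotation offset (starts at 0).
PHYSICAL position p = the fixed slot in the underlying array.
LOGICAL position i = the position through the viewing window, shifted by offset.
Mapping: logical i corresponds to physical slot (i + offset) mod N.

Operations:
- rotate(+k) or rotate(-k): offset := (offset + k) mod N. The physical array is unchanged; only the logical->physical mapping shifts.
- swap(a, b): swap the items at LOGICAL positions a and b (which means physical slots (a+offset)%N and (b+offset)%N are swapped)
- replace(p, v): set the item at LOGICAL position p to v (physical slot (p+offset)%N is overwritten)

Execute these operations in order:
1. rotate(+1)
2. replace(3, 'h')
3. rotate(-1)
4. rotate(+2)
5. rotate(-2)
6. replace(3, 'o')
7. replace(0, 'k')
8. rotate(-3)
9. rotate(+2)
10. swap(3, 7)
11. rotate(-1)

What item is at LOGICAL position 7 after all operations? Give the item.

Answer: F

Derivation:
After op 1 (rotate(+1)): offset=1, physical=[A,B,C,D,E,F,G,H], logical=[B,C,D,E,F,G,H,A]
After op 2 (replace(3, 'h')): offset=1, physical=[A,B,C,D,h,F,G,H], logical=[B,C,D,h,F,G,H,A]
After op 3 (rotate(-1)): offset=0, physical=[A,B,C,D,h,F,G,H], logical=[A,B,C,D,h,F,G,H]
After op 4 (rotate(+2)): offset=2, physical=[A,B,C,D,h,F,G,H], logical=[C,D,h,F,G,H,A,B]
After op 5 (rotate(-2)): offset=0, physical=[A,B,C,D,h,F,G,H], logical=[A,B,C,D,h,F,G,H]
After op 6 (replace(3, 'o')): offset=0, physical=[A,B,C,o,h,F,G,H], logical=[A,B,C,o,h,F,G,H]
After op 7 (replace(0, 'k')): offset=0, physical=[k,B,C,o,h,F,G,H], logical=[k,B,C,o,h,F,G,H]
After op 8 (rotate(-3)): offset=5, physical=[k,B,C,o,h,F,G,H], logical=[F,G,H,k,B,C,o,h]
After op 9 (rotate(+2)): offset=7, physical=[k,B,C,o,h,F,G,H], logical=[H,k,B,C,o,h,F,G]
After op 10 (swap(3, 7)): offset=7, physical=[k,B,G,o,h,F,C,H], logical=[H,k,B,G,o,h,F,C]
After op 11 (rotate(-1)): offset=6, physical=[k,B,G,o,h,F,C,H], logical=[C,H,k,B,G,o,h,F]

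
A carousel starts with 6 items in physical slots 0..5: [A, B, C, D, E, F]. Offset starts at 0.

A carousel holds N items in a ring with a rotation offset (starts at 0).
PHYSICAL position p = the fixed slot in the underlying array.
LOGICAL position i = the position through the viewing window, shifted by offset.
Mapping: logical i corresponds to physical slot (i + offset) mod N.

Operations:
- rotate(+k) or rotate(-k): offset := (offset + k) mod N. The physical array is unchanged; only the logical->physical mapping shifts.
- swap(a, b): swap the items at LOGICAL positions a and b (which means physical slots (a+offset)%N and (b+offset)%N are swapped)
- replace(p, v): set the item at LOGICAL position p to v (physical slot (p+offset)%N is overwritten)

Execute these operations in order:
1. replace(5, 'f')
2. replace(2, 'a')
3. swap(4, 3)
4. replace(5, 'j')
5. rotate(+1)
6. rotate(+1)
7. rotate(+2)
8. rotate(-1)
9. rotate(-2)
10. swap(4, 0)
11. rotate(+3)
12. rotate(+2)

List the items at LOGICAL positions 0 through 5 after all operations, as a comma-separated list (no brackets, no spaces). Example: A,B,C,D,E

Answer: A,j,a,E,D,B

Derivation:
After op 1 (replace(5, 'f')): offset=0, physical=[A,B,C,D,E,f], logical=[A,B,C,D,E,f]
After op 2 (replace(2, 'a')): offset=0, physical=[A,B,a,D,E,f], logical=[A,B,a,D,E,f]
After op 3 (swap(4, 3)): offset=0, physical=[A,B,a,E,D,f], logical=[A,B,a,E,D,f]
After op 4 (replace(5, 'j')): offset=0, physical=[A,B,a,E,D,j], logical=[A,B,a,E,D,j]
After op 5 (rotate(+1)): offset=1, physical=[A,B,a,E,D,j], logical=[B,a,E,D,j,A]
After op 6 (rotate(+1)): offset=2, physical=[A,B,a,E,D,j], logical=[a,E,D,j,A,B]
After op 7 (rotate(+2)): offset=4, physical=[A,B,a,E,D,j], logical=[D,j,A,B,a,E]
After op 8 (rotate(-1)): offset=3, physical=[A,B,a,E,D,j], logical=[E,D,j,A,B,a]
After op 9 (rotate(-2)): offset=1, physical=[A,B,a,E,D,j], logical=[B,a,E,D,j,A]
After op 10 (swap(4, 0)): offset=1, physical=[A,j,a,E,D,B], logical=[j,a,E,D,B,A]
After op 11 (rotate(+3)): offset=4, physical=[A,j,a,E,D,B], logical=[D,B,A,j,a,E]
After op 12 (rotate(+2)): offset=0, physical=[A,j,a,E,D,B], logical=[A,j,a,E,D,B]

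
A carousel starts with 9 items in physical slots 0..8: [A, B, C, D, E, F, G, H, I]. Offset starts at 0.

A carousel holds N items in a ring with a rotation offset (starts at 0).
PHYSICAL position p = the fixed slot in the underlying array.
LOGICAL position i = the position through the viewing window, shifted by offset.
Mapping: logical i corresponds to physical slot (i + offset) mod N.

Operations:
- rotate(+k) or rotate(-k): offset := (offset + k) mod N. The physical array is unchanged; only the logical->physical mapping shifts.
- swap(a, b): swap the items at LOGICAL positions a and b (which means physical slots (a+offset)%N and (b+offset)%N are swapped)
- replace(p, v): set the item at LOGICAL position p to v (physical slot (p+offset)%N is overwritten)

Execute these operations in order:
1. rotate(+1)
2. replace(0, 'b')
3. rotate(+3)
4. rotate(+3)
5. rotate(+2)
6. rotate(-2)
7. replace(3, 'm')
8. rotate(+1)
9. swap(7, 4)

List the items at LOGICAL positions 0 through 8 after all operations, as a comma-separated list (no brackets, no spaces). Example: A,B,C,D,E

After op 1 (rotate(+1)): offset=1, physical=[A,B,C,D,E,F,G,H,I], logical=[B,C,D,E,F,G,H,I,A]
After op 2 (replace(0, 'b')): offset=1, physical=[A,b,C,D,E,F,G,H,I], logical=[b,C,D,E,F,G,H,I,A]
After op 3 (rotate(+3)): offset=4, physical=[A,b,C,D,E,F,G,H,I], logical=[E,F,G,H,I,A,b,C,D]
After op 4 (rotate(+3)): offset=7, physical=[A,b,C,D,E,F,G,H,I], logical=[H,I,A,b,C,D,E,F,G]
After op 5 (rotate(+2)): offset=0, physical=[A,b,C,D,E,F,G,H,I], logical=[A,b,C,D,E,F,G,H,I]
After op 6 (rotate(-2)): offset=7, physical=[A,b,C,D,E,F,G,H,I], logical=[H,I,A,b,C,D,E,F,G]
After op 7 (replace(3, 'm')): offset=7, physical=[A,m,C,D,E,F,G,H,I], logical=[H,I,A,m,C,D,E,F,G]
After op 8 (rotate(+1)): offset=8, physical=[A,m,C,D,E,F,G,H,I], logical=[I,A,m,C,D,E,F,G,H]
After op 9 (swap(7, 4)): offset=8, physical=[A,m,C,G,E,F,D,H,I], logical=[I,A,m,C,G,E,F,D,H]

Answer: I,A,m,C,G,E,F,D,H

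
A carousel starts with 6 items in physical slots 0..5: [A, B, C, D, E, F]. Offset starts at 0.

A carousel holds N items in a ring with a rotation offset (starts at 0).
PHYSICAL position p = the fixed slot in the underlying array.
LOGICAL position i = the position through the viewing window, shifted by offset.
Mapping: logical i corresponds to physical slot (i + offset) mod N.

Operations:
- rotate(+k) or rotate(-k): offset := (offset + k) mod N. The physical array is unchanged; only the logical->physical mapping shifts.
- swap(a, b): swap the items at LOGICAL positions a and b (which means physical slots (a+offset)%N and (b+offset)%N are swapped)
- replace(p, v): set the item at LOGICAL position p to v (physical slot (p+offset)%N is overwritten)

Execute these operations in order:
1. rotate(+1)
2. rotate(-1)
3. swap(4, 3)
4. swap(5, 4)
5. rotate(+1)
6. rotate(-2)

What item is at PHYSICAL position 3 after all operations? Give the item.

After op 1 (rotate(+1)): offset=1, physical=[A,B,C,D,E,F], logical=[B,C,D,E,F,A]
After op 2 (rotate(-1)): offset=0, physical=[A,B,C,D,E,F], logical=[A,B,C,D,E,F]
After op 3 (swap(4, 3)): offset=0, physical=[A,B,C,E,D,F], logical=[A,B,C,E,D,F]
After op 4 (swap(5, 4)): offset=0, physical=[A,B,C,E,F,D], logical=[A,B,C,E,F,D]
After op 5 (rotate(+1)): offset=1, physical=[A,B,C,E,F,D], logical=[B,C,E,F,D,A]
After op 6 (rotate(-2)): offset=5, physical=[A,B,C,E,F,D], logical=[D,A,B,C,E,F]

Answer: E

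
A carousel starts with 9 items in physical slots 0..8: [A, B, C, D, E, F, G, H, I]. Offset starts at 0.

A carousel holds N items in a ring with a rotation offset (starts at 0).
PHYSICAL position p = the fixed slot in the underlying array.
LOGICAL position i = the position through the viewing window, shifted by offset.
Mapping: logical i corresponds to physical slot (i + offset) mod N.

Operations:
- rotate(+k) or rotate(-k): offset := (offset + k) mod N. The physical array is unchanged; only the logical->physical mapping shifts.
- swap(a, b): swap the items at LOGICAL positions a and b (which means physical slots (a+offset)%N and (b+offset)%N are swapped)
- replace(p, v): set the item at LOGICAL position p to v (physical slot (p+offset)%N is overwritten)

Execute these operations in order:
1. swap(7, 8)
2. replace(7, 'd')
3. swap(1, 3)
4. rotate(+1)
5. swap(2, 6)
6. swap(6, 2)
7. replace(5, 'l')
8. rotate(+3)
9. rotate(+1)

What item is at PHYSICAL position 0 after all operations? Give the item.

Answer: A

Derivation:
After op 1 (swap(7, 8)): offset=0, physical=[A,B,C,D,E,F,G,I,H], logical=[A,B,C,D,E,F,G,I,H]
After op 2 (replace(7, 'd')): offset=0, physical=[A,B,C,D,E,F,G,d,H], logical=[A,B,C,D,E,F,G,d,H]
After op 3 (swap(1, 3)): offset=0, physical=[A,D,C,B,E,F,G,d,H], logical=[A,D,C,B,E,F,G,d,H]
After op 4 (rotate(+1)): offset=1, physical=[A,D,C,B,E,F,G,d,H], logical=[D,C,B,E,F,G,d,H,A]
After op 5 (swap(2, 6)): offset=1, physical=[A,D,C,d,E,F,G,B,H], logical=[D,C,d,E,F,G,B,H,A]
After op 6 (swap(6, 2)): offset=1, physical=[A,D,C,B,E,F,G,d,H], logical=[D,C,B,E,F,G,d,H,A]
After op 7 (replace(5, 'l')): offset=1, physical=[A,D,C,B,E,F,l,d,H], logical=[D,C,B,E,F,l,d,H,A]
After op 8 (rotate(+3)): offset=4, physical=[A,D,C,B,E,F,l,d,H], logical=[E,F,l,d,H,A,D,C,B]
After op 9 (rotate(+1)): offset=5, physical=[A,D,C,B,E,F,l,d,H], logical=[F,l,d,H,A,D,C,B,E]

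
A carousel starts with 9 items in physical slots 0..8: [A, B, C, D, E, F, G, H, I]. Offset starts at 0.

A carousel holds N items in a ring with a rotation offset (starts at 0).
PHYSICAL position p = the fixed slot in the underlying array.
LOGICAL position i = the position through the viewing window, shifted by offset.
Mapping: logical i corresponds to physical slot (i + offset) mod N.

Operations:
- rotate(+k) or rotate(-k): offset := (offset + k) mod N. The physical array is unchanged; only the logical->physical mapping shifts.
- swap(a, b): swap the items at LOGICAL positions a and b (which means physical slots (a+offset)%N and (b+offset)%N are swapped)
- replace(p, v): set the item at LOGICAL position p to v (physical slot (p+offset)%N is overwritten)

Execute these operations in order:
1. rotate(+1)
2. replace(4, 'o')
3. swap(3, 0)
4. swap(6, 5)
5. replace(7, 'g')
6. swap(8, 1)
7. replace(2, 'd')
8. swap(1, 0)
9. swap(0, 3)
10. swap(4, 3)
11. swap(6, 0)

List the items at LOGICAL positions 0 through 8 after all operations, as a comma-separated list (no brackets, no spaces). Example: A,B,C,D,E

Answer: G,E,d,o,A,H,B,g,C

Derivation:
After op 1 (rotate(+1)): offset=1, physical=[A,B,C,D,E,F,G,H,I], logical=[B,C,D,E,F,G,H,I,A]
After op 2 (replace(4, 'o')): offset=1, physical=[A,B,C,D,E,o,G,H,I], logical=[B,C,D,E,o,G,H,I,A]
After op 3 (swap(3, 0)): offset=1, physical=[A,E,C,D,B,o,G,H,I], logical=[E,C,D,B,o,G,H,I,A]
After op 4 (swap(6, 5)): offset=1, physical=[A,E,C,D,B,o,H,G,I], logical=[E,C,D,B,o,H,G,I,A]
After op 5 (replace(7, 'g')): offset=1, physical=[A,E,C,D,B,o,H,G,g], logical=[E,C,D,B,o,H,G,g,A]
After op 6 (swap(8, 1)): offset=1, physical=[C,E,A,D,B,o,H,G,g], logical=[E,A,D,B,o,H,G,g,C]
After op 7 (replace(2, 'd')): offset=1, physical=[C,E,A,d,B,o,H,G,g], logical=[E,A,d,B,o,H,G,g,C]
After op 8 (swap(1, 0)): offset=1, physical=[C,A,E,d,B,o,H,G,g], logical=[A,E,d,B,o,H,G,g,C]
After op 9 (swap(0, 3)): offset=1, physical=[C,B,E,d,A,o,H,G,g], logical=[B,E,d,A,o,H,G,g,C]
After op 10 (swap(4, 3)): offset=1, physical=[C,B,E,d,o,A,H,G,g], logical=[B,E,d,o,A,H,G,g,C]
After op 11 (swap(6, 0)): offset=1, physical=[C,G,E,d,o,A,H,B,g], logical=[G,E,d,o,A,H,B,g,C]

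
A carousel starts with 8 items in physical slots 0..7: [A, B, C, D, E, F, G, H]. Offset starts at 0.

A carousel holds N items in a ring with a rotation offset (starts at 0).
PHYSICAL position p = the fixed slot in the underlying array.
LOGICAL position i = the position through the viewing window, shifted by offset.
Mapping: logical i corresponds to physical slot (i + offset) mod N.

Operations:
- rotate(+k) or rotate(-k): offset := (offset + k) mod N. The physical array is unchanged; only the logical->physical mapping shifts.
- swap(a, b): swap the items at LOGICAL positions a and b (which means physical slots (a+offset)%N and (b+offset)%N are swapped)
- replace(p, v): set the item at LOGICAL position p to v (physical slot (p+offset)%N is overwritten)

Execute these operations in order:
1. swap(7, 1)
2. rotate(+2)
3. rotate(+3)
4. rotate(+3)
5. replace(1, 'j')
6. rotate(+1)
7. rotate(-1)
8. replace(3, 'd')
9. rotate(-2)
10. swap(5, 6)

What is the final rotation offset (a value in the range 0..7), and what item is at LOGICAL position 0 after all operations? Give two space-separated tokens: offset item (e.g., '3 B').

After op 1 (swap(7, 1)): offset=0, physical=[A,H,C,D,E,F,G,B], logical=[A,H,C,D,E,F,G,B]
After op 2 (rotate(+2)): offset=2, physical=[A,H,C,D,E,F,G,B], logical=[C,D,E,F,G,B,A,H]
After op 3 (rotate(+3)): offset=5, physical=[A,H,C,D,E,F,G,B], logical=[F,G,B,A,H,C,D,E]
After op 4 (rotate(+3)): offset=0, physical=[A,H,C,D,E,F,G,B], logical=[A,H,C,D,E,F,G,B]
After op 5 (replace(1, 'j')): offset=0, physical=[A,j,C,D,E,F,G,B], logical=[A,j,C,D,E,F,G,B]
After op 6 (rotate(+1)): offset=1, physical=[A,j,C,D,E,F,G,B], logical=[j,C,D,E,F,G,B,A]
After op 7 (rotate(-1)): offset=0, physical=[A,j,C,D,E,F,G,B], logical=[A,j,C,D,E,F,G,B]
After op 8 (replace(3, 'd')): offset=0, physical=[A,j,C,d,E,F,G,B], logical=[A,j,C,d,E,F,G,B]
After op 9 (rotate(-2)): offset=6, physical=[A,j,C,d,E,F,G,B], logical=[G,B,A,j,C,d,E,F]
After op 10 (swap(5, 6)): offset=6, physical=[A,j,C,E,d,F,G,B], logical=[G,B,A,j,C,E,d,F]

Answer: 6 G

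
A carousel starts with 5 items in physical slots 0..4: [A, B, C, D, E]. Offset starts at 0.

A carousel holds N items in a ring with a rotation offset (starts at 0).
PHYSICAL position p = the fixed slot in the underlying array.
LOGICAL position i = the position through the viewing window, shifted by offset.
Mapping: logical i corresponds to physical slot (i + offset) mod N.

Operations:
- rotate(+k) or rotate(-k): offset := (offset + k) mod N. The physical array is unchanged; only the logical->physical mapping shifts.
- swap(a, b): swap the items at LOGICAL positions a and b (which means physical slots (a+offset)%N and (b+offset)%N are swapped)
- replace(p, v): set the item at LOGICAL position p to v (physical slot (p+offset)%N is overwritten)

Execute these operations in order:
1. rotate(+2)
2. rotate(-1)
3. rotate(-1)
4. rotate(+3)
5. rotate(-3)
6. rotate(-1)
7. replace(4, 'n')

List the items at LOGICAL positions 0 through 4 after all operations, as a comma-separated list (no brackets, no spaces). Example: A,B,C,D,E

After op 1 (rotate(+2)): offset=2, physical=[A,B,C,D,E], logical=[C,D,E,A,B]
After op 2 (rotate(-1)): offset=1, physical=[A,B,C,D,E], logical=[B,C,D,E,A]
After op 3 (rotate(-1)): offset=0, physical=[A,B,C,D,E], logical=[A,B,C,D,E]
After op 4 (rotate(+3)): offset=3, physical=[A,B,C,D,E], logical=[D,E,A,B,C]
After op 5 (rotate(-3)): offset=0, physical=[A,B,C,D,E], logical=[A,B,C,D,E]
After op 6 (rotate(-1)): offset=4, physical=[A,B,C,D,E], logical=[E,A,B,C,D]
After op 7 (replace(4, 'n')): offset=4, physical=[A,B,C,n,E], logical=[E,A,B,C,n]

Answer: E,A,B,C,n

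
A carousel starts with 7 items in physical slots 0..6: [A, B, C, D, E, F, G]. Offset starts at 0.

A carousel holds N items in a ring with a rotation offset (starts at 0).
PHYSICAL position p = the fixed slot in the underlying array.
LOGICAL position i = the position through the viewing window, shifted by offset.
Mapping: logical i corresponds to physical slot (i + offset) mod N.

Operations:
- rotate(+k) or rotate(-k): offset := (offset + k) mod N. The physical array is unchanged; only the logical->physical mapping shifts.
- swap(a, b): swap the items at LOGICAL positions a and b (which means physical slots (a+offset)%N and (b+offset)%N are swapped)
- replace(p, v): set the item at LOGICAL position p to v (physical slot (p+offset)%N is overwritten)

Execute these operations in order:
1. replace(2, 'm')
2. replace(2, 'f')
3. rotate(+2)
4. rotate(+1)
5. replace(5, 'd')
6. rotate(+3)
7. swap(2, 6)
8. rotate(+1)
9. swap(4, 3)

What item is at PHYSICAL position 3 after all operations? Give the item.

Answer: E

Derivation:
After op 1 (replace(2, 'm')): offset=0, physical=[A,B,m,D,E,F,G], logical=[A,B,m,D,E,F,G]
After op 2 (replace(2, 'f')): offset=0, physical=[A,B,f,D,E,F,G], logical=[A,B,f,D,E,F,G]
After op 3 (rotate(+2)): offset=2, physical=[A,B,f,D,E,F,G], logical=[f,D,E,F,G,A,B]
After op 4 (rotate(+1)): offset=3, physical=[A,B,f,D,E,F,G], logical=[D,E,F,G,A,B,f]
After op 5 (replace(5, 'd')): offset=3, physical=[A,d,f,D,E,F,G], logical=[D,E,F,G,A,d,f]
After op 6 (rotate(+3)): offset=6, physical=[A,d,f,D,E,F,G], logical=[G,A,d,f,D,E,F]
After op 7 (swap(2, 6)): offset=6, physical=[A,F,f,D,E,d,G], logical=[G,A,F,f,D,E,d]
After op 8 (rotate(+1)): offset=0, physical=[A,F,f,D,E,d,G], logical=[A,F,f,D,E,d,G]
After op 9 (swap(4, 3)): offset=0, physical=[A,F,f,E,D,d,G], logical=[A,F,f,E,D,d,G]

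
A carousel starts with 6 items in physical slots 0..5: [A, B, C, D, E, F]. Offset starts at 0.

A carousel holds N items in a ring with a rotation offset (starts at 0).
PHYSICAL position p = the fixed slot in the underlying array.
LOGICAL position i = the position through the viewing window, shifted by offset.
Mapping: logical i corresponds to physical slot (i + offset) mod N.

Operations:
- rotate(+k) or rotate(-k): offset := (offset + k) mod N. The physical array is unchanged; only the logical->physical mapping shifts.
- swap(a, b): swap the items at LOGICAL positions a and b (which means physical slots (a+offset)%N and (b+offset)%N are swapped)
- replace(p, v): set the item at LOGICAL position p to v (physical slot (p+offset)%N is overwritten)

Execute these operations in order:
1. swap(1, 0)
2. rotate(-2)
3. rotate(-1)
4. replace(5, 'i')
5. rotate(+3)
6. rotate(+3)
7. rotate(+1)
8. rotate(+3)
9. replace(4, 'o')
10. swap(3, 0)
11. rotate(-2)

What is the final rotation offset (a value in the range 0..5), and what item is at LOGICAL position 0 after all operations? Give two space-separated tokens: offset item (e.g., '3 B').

Answer: 5 o

Derivation:
After op 1 (swap(1, 0)): offset=0, physical=[B,A,C,D,E,F], logical=[B,A,C,D,E,F]
After op 2 (rotate(-2)): offset=4, physical=[B,A,C,D,E,F], logical=[E,F,B,A,C,D]
After op 3 (rotate(-1)): offset=3, physical=[B,A,C,D,E,F], logical=[D,E,F,B,A,C]
After op 4 (replace(5, 'i')): offset=3, physical=[B,A,i,D,E,F], logical=[D,E,F,B,A,i]
After op 5 (rotate(+3)): offset=0, physical=[B,A,i,D,E,F], logical=[B,A,i,D,E,F]
After op 6 (rotate(+3)): offset=3, physical=[B,A,i,D,E,F], logical=[D,E,F,B,A,i]
After op 7 (rotate(+1)): offset=4, physical=[B,A,i,D,E,F], logical=[E,F,B,A,i,D]
After op 8 (rotate(+3)): offset=1, physical=[B,A,i,D,E,F], logical=[A,i,D,E,F,B]
After op 9 (replace(4, 'o')): offset=1, physical=[B,A,i,D,E,o], logical=[A,i,D,E,o,B]
After op 10 (swap(3, 0)): offset=1, physical=[B,E,i,D,A,o], logical=[E,i,D,A,o,B]
After op 11 (rotate(-2)): offset=5, physical=[B,E,i,D,A,o], logical=[o,B,E,i,D,A]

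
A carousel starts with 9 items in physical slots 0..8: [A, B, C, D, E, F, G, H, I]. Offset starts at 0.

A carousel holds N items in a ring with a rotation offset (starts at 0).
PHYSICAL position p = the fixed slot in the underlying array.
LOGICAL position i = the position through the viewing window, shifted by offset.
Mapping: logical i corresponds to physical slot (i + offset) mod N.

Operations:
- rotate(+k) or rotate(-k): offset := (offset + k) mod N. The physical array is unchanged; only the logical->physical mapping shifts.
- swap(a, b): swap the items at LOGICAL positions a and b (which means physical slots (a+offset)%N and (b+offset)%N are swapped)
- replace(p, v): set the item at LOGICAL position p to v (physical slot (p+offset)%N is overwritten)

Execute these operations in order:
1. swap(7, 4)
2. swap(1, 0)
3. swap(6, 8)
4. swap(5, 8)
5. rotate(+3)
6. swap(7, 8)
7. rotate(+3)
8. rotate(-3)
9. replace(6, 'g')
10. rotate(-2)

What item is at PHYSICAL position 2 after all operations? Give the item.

Answer: A

Derivation:
After op 1 (swap(7, 4)): offset=0, physical=[A,B,C,D,H,F,G,E,I], logical=[A,B,C,D,H,F,G,E,I]
After op 2 (swap(1, 0)): offset=0, physical=[B,A,C,D,H,F,G,E,I], logical=[B,A,C,D,H,F,G,E,I]
After op 3 (swap(6, 8)): offset=0, physical=[B,A,C,D,H,F,I,E,G], logical=[B,A,C,D,H,F,I,E,G]
After op 4 (swap(5, 8)): offset=0, physical=[B,A,C,D,H,G,I,E,F], logical=[B,A,C,D,H,G,I,E,F]
After op 5 (rotate(+3)): offset=3, physical=[B,A,C,D,H,G,I,E,F], logical=[D,H,G,I,E,F,B,A,C]
After op 6 (swap(7, 8)): offset=3, physical=[B,C,A,D,H,G,I,E,F], logical=[D,H,G,I,E,F,B,C,A]
After op 7 (rotate(+3)): offset=6, physical=[B,C,A,D,H,G,I,E,F], logical=[I,E,F,B,C,A,D,H,G]
After op 8 (rotate(-3)): offset=3, physical=[B,C,A,D,H,G,I,E,F], logical=[D,H,G,I,E,F,B,C,A]
After op 9 (replace(6, 'g')): offset=3, physical=[g,C,A,D,H,G,I,E,F], logical=[D,H,G,I,E,F,g,C,A]
After op 10 (rotate(-2)): offset=1, physical=[g,C,A,D,H,G,I,E,F], logical=[C,A,D,H,G,I,E,F,g]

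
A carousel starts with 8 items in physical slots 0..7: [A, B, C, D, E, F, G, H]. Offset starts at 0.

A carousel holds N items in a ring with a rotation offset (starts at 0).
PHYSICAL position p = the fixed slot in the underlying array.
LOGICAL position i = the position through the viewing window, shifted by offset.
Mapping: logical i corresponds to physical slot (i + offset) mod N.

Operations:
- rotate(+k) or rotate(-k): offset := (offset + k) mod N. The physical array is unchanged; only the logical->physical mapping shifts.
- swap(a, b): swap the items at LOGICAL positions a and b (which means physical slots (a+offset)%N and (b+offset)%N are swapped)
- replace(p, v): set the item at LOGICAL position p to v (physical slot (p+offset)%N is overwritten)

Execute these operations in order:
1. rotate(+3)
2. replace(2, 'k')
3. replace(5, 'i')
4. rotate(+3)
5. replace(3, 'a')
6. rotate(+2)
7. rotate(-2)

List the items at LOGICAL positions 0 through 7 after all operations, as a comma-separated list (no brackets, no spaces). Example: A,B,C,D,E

Answer: G,H,i,a,C,D,E,k

Derivation:
After op 1 (rotate(+3)): offset=3, physical=[A,B,C,D,E,F,G,H], logical=[D,E,F,G,H,A,B,C]
After op 2 (replace(2, 'k')): offset=3, physical=[A,B,C,D,E,k,G,H], logical=[D,E,k,G,H,A,B,C]
After op 3 (replace(5, 'i')): offset=3, physical=[i,B,C,D,E,k,G,H], logical=[D,E,k,G,H,i,B,C]
After op 4 (rotate(+3)): offset=6, physical=[i,B,C,D,E,k,G,H], logical=[G,H,i,B,C,D,E,k]
After op 5 (replace(3, 'a')): offset=6, physical=[i,a,C,D,E,k,G,H], logical=[G,H,i,a,C,D,E,k]
After op 6 (rotate(+2)): offset=0, physical=[i,a,C,D,E,k,G,H], logical=[i,a,C,D,E,k,G,H]
After op 7 (rotate(-2)): offset=6, physical=[i,a,C,D,E,k,G,H], logical=[G,H,i,a,C,D,E,k]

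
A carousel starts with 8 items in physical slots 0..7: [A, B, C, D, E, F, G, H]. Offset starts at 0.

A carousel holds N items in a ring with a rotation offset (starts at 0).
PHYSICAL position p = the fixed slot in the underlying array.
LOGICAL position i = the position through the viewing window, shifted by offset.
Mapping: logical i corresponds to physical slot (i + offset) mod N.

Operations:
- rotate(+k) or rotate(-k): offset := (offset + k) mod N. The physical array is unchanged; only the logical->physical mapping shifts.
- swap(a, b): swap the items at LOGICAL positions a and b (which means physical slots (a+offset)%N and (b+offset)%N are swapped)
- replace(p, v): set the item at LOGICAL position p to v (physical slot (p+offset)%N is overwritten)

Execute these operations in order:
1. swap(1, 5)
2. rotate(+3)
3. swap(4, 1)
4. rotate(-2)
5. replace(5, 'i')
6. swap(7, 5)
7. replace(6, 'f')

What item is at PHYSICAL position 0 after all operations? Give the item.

After op 1 (swap(1, 5)): offset=0, physical=[A,F,C,D,E,B,G,H], logical=[A,F,C,D,E,B,G,H]
After op 2 (rotate(+3)): offset=3, physical=[A,F,C,D,E,B,G,H], logical=[D,E,B,G,H,A,F,C]
After op 3 (swap(4, 1)): offset=3, physical=[A,F,C,D,H,B,G,E], logical=[D,H,B,G,E,A,F,C]
After op 4 (rotate(-2)): offset=1, physical=[A,F,C,D,H,B,G,E], logical=[F,C,D,H,B,G,E,A]
After op 5 (replace(5, 'i')): offset=1, physical=[A,F,C,D,H,B,i,E], logical=[F,C,D,H,B,i,E,A]
After op 6 (swap(7, 5)): offset=1, physical=[i,F,C,D,H,B,A,E], logical=[F,C,D,H,B,A,E,i]
After op 7 (replace(6, 'f')): offset=1, physical=[i,F,C,D,H,B,A,f], logical=[F,C,D,H,B,A,f,i]

Answer: i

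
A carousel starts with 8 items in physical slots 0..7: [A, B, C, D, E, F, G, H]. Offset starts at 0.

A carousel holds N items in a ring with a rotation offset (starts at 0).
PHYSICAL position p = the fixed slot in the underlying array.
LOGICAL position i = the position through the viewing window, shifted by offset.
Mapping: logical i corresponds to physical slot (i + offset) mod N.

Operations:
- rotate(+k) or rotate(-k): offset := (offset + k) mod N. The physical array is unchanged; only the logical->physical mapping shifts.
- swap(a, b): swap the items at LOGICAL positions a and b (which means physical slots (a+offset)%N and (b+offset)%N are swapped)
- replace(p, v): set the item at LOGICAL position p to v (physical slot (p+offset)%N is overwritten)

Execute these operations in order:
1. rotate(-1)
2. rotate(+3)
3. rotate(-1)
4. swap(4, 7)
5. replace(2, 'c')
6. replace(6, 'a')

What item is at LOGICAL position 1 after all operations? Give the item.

After op 1 (rotate(-1)): offset=7, physical=[A,B,C,D,E,F,G,H], logical=[H,A,B,C,D,E,F,G]
After op 2 (rotate(+3)): offset=2, physical=[A,B,C,D,E,F,G,H], logical=[C,D,E,F,G,H,A,B]
After op 3 (rotate(-1)): offset=1, physical=[A,B,C,D,E,F,G,H], logical=[B,C,D,E,F,G,H,A]
After op 4 (swap(4, 7)): offset=1, physical=[F,B,C,D,E,A,G,H], logical=[B,C,D,E,A,G,H,F]
After op 5 (replace(2, 'c')): offset=1, physical=[F,B,C,c,E,A,G,H], logical=[B,C,c,E,A,G,H,F]
After op 6 (replace(6, 'a')): offset=1, physical=[F,B,C,c,E,A,G,a], logical=[B,C,c,E,A,G,a,F]

Answer: C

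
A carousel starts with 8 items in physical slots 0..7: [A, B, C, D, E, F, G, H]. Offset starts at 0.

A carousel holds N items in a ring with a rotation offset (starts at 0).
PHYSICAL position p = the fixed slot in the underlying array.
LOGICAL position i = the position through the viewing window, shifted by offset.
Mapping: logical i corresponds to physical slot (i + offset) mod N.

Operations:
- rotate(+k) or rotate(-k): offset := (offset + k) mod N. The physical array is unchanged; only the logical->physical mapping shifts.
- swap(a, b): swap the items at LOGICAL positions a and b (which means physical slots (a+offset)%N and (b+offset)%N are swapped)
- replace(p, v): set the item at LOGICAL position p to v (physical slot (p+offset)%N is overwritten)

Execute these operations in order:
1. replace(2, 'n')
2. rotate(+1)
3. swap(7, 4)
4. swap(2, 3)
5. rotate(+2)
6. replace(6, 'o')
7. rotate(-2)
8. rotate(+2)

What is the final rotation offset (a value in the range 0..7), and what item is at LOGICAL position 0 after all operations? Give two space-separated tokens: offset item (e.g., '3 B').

After op 1 (replace(2, 'n')): offset=0, physical=[A,B,n,D,E,F,G,H], logical=[A,B,n,D,E,F,G,H]
After op 2 (rotate(+1)): offset=1, physical=[A,B,n,D,E,F,G,H], logical=[B,n,D,E,F,G,H,A]
After op 3 (swap(7, 4)): offset=1, physical=[F,B,n,D,E,A,G,H], logical=[B,n,D,E,A,G,H,F]
After op 4 (swap(2, 3)): offset=1, physical=[F,B,n,E,D,A,G,H], logical=[B,n,E,D,A,G,H,F]
After op 5 (rotate(+2)): offset=3, physical=[F,B,n,E,D,A,G,H], logical=[E,D,A,G,H,F,B,n]
After op 6 (replace(6, 'o')): offset=3, physical=[F,o,n,E,D,A,G,H], logical=[E,D,A,G,H,F,o,n]
After op 7 (rotate(-2)): offset=1, physical=[F,o,n,E,D,A,G,H], logical=[o,n,E,D,A,G,H,F]
After op 8 (rotate(+2)): offset=3, physical=[F,o,n,E,D,A,G,H], logical=[E,D,A,G,H,F,o,n]

Answer: 3 E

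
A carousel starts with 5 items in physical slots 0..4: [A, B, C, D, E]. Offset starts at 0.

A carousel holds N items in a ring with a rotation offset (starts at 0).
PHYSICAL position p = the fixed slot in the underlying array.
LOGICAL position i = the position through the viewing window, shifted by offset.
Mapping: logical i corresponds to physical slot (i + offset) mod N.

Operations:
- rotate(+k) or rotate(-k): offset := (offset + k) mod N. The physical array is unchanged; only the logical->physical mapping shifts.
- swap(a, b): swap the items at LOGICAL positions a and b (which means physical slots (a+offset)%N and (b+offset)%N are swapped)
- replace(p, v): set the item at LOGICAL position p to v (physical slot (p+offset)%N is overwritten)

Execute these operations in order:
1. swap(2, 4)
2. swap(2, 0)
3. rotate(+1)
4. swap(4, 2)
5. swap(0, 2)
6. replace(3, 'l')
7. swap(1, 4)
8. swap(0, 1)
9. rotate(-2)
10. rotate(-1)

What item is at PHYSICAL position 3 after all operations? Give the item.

After op 1 (swap(2, 4)): offset=0, physical=[A,B,E,D,C], logical=[A,B,E,D,C]
After op 2 (swap(2, 0)): offset=0, physical=[E,B,A,D,C], logical=[E,B,A,D,C]
After op 3 (rotate(+1)): offset=1, physical=[E,B,A,D,C], logical=[B,A,D,C,E]
After op 4 (swap(4, 2)): offset=1, physical=[D,B,A,E,C], logical=[B,A,E,C,D]
After op 5 (swap(0, 2)): offset=1, physical=[D,E,A,B,C], logical=[E,A,B,C,D]
After op 6 (replace(3, 'l')): offset=1, physical=[D,E,A,B,l], logical=[E,A,B,l,D]
After op 7 (swap(1, 4)): offset=1, physical=[A,E,D,B,l], logical=[E,D,B,l,A]
After op 8 (swap(0, 1)): offset=1, physical=[A,D,E,B,l], logical=[D,E,B,l,A]
After op 9 (rotate(-2)): offset=4, physical=[A,D,E,B,l], logical=[l,A,D,E,B]
After op 10 (rotate(-1)): offset=3, physical=[A,D,E,B,l], logical=[B,l,A,D,E]

Answer: B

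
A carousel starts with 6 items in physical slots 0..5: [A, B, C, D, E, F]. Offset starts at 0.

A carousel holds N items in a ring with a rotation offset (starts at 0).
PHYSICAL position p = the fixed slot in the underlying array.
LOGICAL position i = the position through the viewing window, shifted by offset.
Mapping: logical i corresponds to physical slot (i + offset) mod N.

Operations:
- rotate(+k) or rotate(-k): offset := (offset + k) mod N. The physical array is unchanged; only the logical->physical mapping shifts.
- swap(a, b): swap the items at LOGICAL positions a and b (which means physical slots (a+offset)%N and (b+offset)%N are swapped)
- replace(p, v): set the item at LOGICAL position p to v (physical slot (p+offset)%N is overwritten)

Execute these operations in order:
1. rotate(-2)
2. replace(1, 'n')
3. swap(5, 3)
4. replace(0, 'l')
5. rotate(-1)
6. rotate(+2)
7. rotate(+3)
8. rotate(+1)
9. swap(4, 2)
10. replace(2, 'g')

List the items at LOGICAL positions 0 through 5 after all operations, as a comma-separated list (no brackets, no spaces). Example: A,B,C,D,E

Answer: B,l,g,A,n,C

Derivation:
After op 1 (rotate(-2)): offset=4, physical=[A,B,C,D,E,F], logical=[E,F,A,B,C,D]
After op 2 (replace(1, 'n')): offset=4, physical=[A,B,C,D,E,n], logical=[E,n,A,B,C,D]
After op 3 (swap(5, 3)): offset=4, physical=[A,D,C,B,E,n], logical=[E,n,A,D,C,B]
After op 4 (replace(0, 'l')): offset=4, physical=[A,D,C,B,l,n], logical=[l,n,A,D,C,B]
After op 5 (rotate(-1)): offset=3, physical=[A,D,C,B,l,n], logical=[B,l,n,A,D,C]
After op 6 (rotate(+2)): offset=5, physical=[A,D,C,B,l,n], logical=[n,A,D,C,B,l]
After op 7 (rotate(+3)): offset=2, physical=[A,D,C,B,l,n], logical=[C,B,l,n,A,D]
After op 8 (rotate(+1)): offset=3, physical=[A,D,C,B,l,n], logical=[B,l,n,A,D,C]
After op 9 (swap(4, 2)): offset=3, physical=[A,n,C,B,l,D], logical=[B,l,D,A,n,C]
After op 10 (replace(2, 'g')): offset=3, physical=[A,n,C,B,l,g], logical=[B,l,g,A,n,C]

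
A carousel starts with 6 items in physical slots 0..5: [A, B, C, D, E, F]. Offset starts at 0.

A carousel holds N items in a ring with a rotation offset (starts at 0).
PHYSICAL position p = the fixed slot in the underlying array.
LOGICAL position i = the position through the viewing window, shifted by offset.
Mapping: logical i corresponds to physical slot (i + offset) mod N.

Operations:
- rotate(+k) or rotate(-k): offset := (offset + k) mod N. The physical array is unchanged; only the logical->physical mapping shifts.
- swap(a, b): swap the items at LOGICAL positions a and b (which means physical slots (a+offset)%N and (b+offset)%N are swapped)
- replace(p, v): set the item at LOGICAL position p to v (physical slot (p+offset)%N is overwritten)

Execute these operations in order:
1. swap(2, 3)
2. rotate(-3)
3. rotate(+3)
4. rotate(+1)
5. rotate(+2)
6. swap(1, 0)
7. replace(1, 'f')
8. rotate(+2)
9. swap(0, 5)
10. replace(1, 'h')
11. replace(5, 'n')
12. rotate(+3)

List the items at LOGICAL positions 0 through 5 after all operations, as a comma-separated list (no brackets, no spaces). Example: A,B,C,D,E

After op 1 (swap(2, 3)): offset=0, physical=[A,B,D,C,E,F], logical=[A,B,D,C,E,F]
After op 2 (rotate(-3)): offset=3, physical=[A,B,D,C,E,F], logical=[C,E,F,A,B,D]
After op 3 (rotate(+3)): offset=0, physical=[A,B,D,C,E,F], logical=[A,B,D,C,E,F]
After op 4 (rotate(+1)): offset=1, physical=[A,B,D,C,E,F], logical=[B,D,C,E,F,A]
After op 5 (rotate(+2)): offset=3, physical=[A,B,D,C,E,F], logical=[C,E,F,A,B,D]
After op 6 (swap(1, 0)): offset=3, physical=[A,B,D,E,C,F], logical=[E,C,F,A,B,D]
After op 7 (replace(1, 'f')): offset=3, physical=[A,B,D,E,f,F], logical=[E,f,F,A,B,D]
After op 8 (rotate(+2)): offset=5, physical=[A,B,D,E,f,F], logical=[F,A,B,D,E,f]
After op 9 (swap(0, 5)): offset=5, physical=[A,B,D,E,F,f], logical=[f,A,B,D,E,F]
After op 10 (replace(1, 'h')): offset=5, physical=[h,B,D,E,F,f], logical=[f,h,B,D,E,F]
After op 11 (replace(5, 'n')): offset=5, physical=[h,B,D,E,n,f], logical=[f,h,B,D,E,n]
After op 12 (rotate(+3)): offset=2, physical=[h,B,D,E,n,f], logical=[D,E,n,f,h,B]

Answer: D,E,n,f,h,B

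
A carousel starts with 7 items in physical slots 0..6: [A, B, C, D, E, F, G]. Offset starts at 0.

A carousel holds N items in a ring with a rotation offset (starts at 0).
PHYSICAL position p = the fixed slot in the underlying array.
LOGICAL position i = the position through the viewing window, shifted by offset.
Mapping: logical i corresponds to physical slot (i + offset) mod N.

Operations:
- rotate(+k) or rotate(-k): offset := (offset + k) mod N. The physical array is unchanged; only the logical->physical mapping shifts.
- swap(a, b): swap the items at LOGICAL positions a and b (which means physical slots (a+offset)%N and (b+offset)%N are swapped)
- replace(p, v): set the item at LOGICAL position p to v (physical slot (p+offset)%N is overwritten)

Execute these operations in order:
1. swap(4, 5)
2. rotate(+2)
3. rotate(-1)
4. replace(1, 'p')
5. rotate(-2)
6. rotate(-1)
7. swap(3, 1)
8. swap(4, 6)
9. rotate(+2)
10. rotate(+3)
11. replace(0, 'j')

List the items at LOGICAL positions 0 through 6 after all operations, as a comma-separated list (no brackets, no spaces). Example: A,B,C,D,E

After op 1 (swap(4, 5)): offset=0, physical=[A,B,C,D,F,E,G], logical=[A,B,C,D,F,E,G]
After op 2 (rotate(+2)): offset=2, physical=[A,B,C,D,F,E,G], logical=[C,D,F,E,G,A,B]
After op 3 (rotate(-1)): offset=1, physical=[A,B,C,D,F,E,G], logical=[B,C,D,F,E,G,A]
After op 4 (replace(1, 'p')): offset=1, physical=[A,B,p,D,F,E,G], logical=[B,p,D,F,E,G,A]
After op 5 (rotate(-2)): offset=6, physical=[A,B,p,D,F,E,G], logical=[G,A,B,p,D,F,E]
After op 6 (rotate(-1)): offset=5, physical=[A,B,p,D,F,E,G], logical=[E,G,A,B,p,D,F]
After op 7 (swap(3, 1)): offset=5, physical=[A,G,p,D,F,E,B], logical=[E,B,A,G,p,D,F]
After op 8 (swap(4, 6)): offset=5, physical=[A,G,F,D,p,E,B], logical=[E,B,A,G,F,D,p]
After op 9 (rotate(+2)): offset=0, physical=[A,G,F,D,p,E,B], logical=[A,G,F,D,p,E,B]
After op 10 (rotate(+3)): offset=3, physical=[A,G,F,D,p,E,B], logical=[D,p,E,B,A,G,F]
After op 11 (replace(0, 'j')): offset=3, physical=[A,G,F,j,p,E,B], logical=[j,p,E,B,A,G,F]

Answer: j,p,E,B,A,G,F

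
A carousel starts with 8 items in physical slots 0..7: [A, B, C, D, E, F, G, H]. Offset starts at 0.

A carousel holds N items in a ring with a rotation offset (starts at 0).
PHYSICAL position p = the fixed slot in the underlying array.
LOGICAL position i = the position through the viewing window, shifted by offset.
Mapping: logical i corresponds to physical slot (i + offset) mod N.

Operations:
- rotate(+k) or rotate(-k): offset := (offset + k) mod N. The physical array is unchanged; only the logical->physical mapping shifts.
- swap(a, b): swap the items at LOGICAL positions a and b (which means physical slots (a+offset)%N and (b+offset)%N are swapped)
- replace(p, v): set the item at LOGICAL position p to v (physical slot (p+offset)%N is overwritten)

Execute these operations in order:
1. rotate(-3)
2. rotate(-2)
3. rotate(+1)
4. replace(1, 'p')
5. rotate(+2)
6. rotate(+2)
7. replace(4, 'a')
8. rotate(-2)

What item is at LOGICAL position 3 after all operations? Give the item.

After op 1 (rotate(-3)): offset=5, physical=[A,B,C,D,E,F,G,H], logical=[F,G,H,A,B,C,D,E]
After op 2 (rotate(-2)): offset=3, physical=[A,B,C,D,E,F,G,H], logical=[D,E,F,G,H,A,B,C]
After op 3 (rotate(+1)): offset=4, physical=[A,B,C,D,E,F,G,H], logical=[E,F,G,H,A,B,C,D]
After op 4 (replace(1, 'p')): offset=4, physical=[A,B,C,D,E,p,G,H], logical=[E,p,G,H,A,B,C,D]
After op 5 (rotate(+2)): offset=6, physical=[A,B,C,D,E,p,G,H], logical=[G,H,A,B,C,D,E,p]
After op 6 (rotate(+2)): offset=0, physical=[A,B,C,D,E,p,G,H], logical=[A,B,C,D,E,p,G,H]
After op 7 (replace(4, 'a')): offset=0, physical=[A,B,C,D,a,p,G,H], logical=[A,B,C,D,a,p,G,H]
After op 8 (rotate(-2)): offset=6, physical=[A,B,C,D,a,p,G,H], logical=[G,H,A,B,C,D,a,p]

Answer: B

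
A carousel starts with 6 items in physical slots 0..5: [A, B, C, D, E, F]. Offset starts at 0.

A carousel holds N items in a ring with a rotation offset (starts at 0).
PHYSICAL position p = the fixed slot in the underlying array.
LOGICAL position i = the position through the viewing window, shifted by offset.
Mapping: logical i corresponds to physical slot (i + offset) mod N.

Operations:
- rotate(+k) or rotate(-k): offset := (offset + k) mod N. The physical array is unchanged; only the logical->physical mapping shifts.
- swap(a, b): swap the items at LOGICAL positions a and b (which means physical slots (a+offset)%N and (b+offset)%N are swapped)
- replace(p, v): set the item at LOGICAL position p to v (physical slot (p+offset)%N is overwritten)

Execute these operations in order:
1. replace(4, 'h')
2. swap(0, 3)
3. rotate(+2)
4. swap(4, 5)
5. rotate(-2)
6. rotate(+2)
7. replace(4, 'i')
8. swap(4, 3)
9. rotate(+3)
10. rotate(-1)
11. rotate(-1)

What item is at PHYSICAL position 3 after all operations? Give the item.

Answer: A

Derivation:
After op 1 (replace(4, 'h')): offset=0, physical=[A,B,C,D,h,F], logical=[A,B,C,D,h,F]
After op 2 (swap(0, 3)): offset=0, physical=[D,B,C,A,h,F], logical=[D,B,C,A,h,F]
After op 3 (rotate(+2)): offset=2, physical=[D,B,C,A,h,F], logical=[C,A,h,F,D,B]
After op 4 (swap(4, 5)): offset=2, physical=[B,D,C,A,h,F], logical=[C,A,h,F,B,D]
After op 5 (rotate(-2)): offset=0, physical=[B,D,C,A,h,F], logical=[B,D,C,A,h,F]
After op 6 (rotate(+2)): offset=2, physical=[B,D,C,A,h,F], logical=[C,A,h,F,B,D]
After op 7 (replace(4, 'i')): offset=2, physical=[i,D,C,A,h,F], logical=[C,A,h,F,i,D]
After op 8 (swap(4, 3)): offset=2, physical=[F,D,C,A,h,i], logical=[C,A,h,i,F,D]
After op 9 (rotate(+3)): offset=5, physical=[F,D,C,A,h,i], logical=[i,F,D,C,A,h]
After op 10 (rotate(-1)): offset=4, physical=[F,D,C,A,h,i], logical=[h,i,F,D,C,A]
After op 11 (rotate(-1)): offset=3, physical=[F,D,C,A,h,i], logical=[A,h,i,F,D,C]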